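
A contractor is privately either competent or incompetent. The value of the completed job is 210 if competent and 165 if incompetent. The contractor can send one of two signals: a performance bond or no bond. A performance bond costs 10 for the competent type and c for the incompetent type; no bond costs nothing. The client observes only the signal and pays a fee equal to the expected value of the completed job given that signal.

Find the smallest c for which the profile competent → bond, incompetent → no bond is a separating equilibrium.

Under separation: bond → competent (pays 210); no bond → incompetent (pays 165).
Competent: 210 − 10 = 200 ≥ 165 − 0 = 165. Holds regardless of c. ✓
Incompetent: 165 − 0 ≥ 210 − c, so c ≥ 210 − 165 = 45.

45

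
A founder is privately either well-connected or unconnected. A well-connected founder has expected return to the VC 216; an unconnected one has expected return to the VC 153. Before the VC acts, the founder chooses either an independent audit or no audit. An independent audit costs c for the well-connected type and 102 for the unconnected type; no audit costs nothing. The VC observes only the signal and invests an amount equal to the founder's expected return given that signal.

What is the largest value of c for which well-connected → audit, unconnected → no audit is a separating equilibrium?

63

Under separation: audit → well-connected (pays 216); no audit → unconnected (pays 153).
Unconnected: 153 − 0 = 153 ≥ 216 − 102 = 114. Holds regardless of c. ✓
Well-connected: 216 − c ≥ 153 − 0, so c ≤ 216 − 153 = 63.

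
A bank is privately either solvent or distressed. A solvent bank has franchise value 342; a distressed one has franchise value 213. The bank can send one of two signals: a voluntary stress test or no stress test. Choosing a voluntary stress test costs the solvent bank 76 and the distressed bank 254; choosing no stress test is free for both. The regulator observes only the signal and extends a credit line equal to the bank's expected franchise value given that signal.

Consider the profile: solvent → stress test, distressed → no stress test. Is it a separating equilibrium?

If types separate, stress test earns payment 342 and no stress test earns 213.
Solvent: stress test gives 342 − 76 = 266; no stress test gives 213 − 0 = 213. No deviation. ✓
Distressed: no stress test gives 213 − 0 = 213; stress test gives 342 − 254 = 88. No deviation. ✓
Both incentive constraints hold.

Yes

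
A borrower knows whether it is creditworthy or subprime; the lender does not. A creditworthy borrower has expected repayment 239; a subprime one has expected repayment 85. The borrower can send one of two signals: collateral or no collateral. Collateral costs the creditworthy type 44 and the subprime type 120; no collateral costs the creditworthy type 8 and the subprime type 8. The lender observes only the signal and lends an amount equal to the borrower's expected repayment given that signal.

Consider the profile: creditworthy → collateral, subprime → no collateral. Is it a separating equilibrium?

No

If types separate, collateral earns payment 239 and no collateral earns 85.
Creditworthy: collateral gives 239 − 44 = 195; no collateral gives 85 − 8 = 77. No deviation. ✓
Subprime: no collateral gives 85 − 8 = 77; collateral gives 239 − 120 = 119. Would deviate. ✗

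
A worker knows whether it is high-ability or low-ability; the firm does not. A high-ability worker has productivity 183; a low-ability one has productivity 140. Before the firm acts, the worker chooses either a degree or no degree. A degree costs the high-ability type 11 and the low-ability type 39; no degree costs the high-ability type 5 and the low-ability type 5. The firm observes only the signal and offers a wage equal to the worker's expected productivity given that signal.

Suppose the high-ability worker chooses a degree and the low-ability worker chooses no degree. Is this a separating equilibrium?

No

If types separate, degree earns payment 183 and no degree earns 140.
High-ability: degree gives 183 − 11 = 172; no degree gives 140 − 5 = 135. No deviation. ✓
Low-ability: no degree gives 140 − 5 = 135; degree gives 183 − 39 = 144. Would deviate. ✗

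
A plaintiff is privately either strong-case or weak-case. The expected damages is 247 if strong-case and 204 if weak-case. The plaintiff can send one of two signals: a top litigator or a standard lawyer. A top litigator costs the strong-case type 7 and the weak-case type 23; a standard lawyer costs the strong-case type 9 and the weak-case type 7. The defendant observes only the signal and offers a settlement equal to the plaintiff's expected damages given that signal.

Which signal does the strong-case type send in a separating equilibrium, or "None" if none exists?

None

Try strong-case → top litigator, weak-case → standard lawyer:
  If types separate, top litigator earns payment 247 and standard lawyer earns 204.
  Strong-case: top litigator gives 247 − 7 = 240; standard lawyer gives 204 − 9 = 195. No deviation. ✓
  Weak-case: standard lawyer gives 204 − 7 = 197; top litigator gives 247 − 23 = 224. Would deviate. ✗
Try strong-case → standard lawyer, weak-case → top litigator:
  If types separate, standard lawyer earns payment 247 and top litigator earns 204.
  Strong-case: standard lawyer gives 247 − 9 = 238; top litigator gives 204 − 7 = 197. No deviation. ✓
  Weak-case: top litigator gives 204 − 23 = 181; standard lawyer gives 247 − 7 = 240. Would deviate. ✗
Neither assignment is incentive-compatible.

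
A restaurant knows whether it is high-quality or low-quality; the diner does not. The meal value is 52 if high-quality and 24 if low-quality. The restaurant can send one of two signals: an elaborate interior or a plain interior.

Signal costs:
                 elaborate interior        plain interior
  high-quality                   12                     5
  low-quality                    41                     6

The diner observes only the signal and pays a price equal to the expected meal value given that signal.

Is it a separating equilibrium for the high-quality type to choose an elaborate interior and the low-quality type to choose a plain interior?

Yes

If types separate, elaborate interior earns payment 52 and plain interior earns 24.
High-quality: elaborate interior gives 52 − 12 = 40; plain interior gives 24 − 5 = 19. No deviation. ✓
Low-quality: plain interior gives 24 − 6 = 18; elaborate interior gives 52 − 41 = 11. No deviation. ✓
Neither type gains from mimicking the other.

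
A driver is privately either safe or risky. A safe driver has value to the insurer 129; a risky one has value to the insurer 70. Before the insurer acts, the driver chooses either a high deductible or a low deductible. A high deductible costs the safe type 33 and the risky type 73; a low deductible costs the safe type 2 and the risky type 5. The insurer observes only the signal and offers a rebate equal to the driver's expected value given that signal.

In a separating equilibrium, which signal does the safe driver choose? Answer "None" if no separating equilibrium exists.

Try safe → high deductible, risky → low deductible:
  If types separate, high deductible earns payment 129 and low deductible earns 70.
  Safe: high deductible gives 129 − 33 = 96; low deductible gives 70 − 2 = 68. No deviation. ✓
  Risky: low deductible gives 70 − 5 = 65; high deductible gives 129 − 73 = 56. No deviation. ✓
Both hold — the safe type sends high deductible.

high deductible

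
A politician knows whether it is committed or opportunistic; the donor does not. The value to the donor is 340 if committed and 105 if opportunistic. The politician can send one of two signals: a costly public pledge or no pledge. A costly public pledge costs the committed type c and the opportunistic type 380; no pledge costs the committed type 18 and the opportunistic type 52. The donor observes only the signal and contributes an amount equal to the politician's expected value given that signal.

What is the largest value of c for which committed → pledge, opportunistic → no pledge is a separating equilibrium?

253

Under separation: pledge → committed (pays 340); no pledge → opportunistic (pays 105).
Opportunistic: 105 − 52 = 53 ≥ 340 − 380 = -40. Holds regardless of c. ✓
Committed: 340 − c ≥ 105 − 18, so c ≤ 340 − 87 = 253.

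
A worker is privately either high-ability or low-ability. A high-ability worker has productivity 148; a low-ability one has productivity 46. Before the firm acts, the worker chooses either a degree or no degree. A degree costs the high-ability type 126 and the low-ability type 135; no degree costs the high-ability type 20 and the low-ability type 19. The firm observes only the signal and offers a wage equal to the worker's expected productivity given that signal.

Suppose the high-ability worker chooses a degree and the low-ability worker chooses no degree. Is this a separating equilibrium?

No

If types separate, degree earns payment 148 and no degree earns 46.
High-ability: degree gives 148 − 126 = 22; no degree gives 46 − 20 = 26. Would deviate. ✗
Low-ability: no degree gives 46 − 19 = 27; degree gives 148 − 135 = 13. No deviation. ✓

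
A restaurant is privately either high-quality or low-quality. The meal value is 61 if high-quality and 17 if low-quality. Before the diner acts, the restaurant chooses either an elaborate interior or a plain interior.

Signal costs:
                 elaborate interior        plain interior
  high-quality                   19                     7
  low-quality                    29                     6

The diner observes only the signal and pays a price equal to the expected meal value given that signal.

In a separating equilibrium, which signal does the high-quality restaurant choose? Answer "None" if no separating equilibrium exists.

None

Try high-quality → elaborate interior, low-quality → plain interior:
  If types separate, elaborate interior earns payment 61 and plain interior earns 17.
  High-quality: elaborate interior gives 61 − 19 = 42; plain interior gives 17 − 7 = 10. No deviation. ✓
  Low-quality: plain interior gives 17 − 6 = 11; elaborate interior gives 61 − 29 = 32. Would deviate. ✗
Try high-quality → plain interior, low-quality → elaborate interior:
  If types separate, plain interior earns payment 61 and elaborate interior earns 17.
  High-quality: plain interior gives 61 − 7 = 54; elaborate interior gives 17 − 19 = -2. No deviation. ✓
  Low-quality: elaborate interior gives 17 − 29 = -12; plain interior gives 61 − 6 = 55. Would deviate. ✗
Neither assignment is incentive-compatible.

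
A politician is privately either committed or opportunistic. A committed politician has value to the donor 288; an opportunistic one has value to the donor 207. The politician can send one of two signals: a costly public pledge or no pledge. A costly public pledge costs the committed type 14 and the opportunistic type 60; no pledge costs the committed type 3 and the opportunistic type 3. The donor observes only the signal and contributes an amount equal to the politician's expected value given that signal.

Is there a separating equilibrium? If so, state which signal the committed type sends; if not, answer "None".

None

Try committed → pledge, opportunistic → no pledge:
  If types separate, pledge earns payment 288 and no pledge earns 207.
  Committed: pledge gives 288 − 14 = 274; no pledge gives 207 − 3 = 204. No deviation. ✓
  Opportunistic: no pledge gives 207 − 3 = 204; pledge gives 288 − 60 = 228. Would deviate. ✗
Try committed → no pledge, opportunistic → pledge:
  If types separate, no pledge earns payment 288 and pledge earns 207.
  Committed: no pledge gives 288 − 3 = 285; pledge gives 207 − 14 = 193. No deviation. ✓
  Opportunistic: pledge gives 207 − 60 = 147; no pledge gives 288 − 3 = 285. Would deviate. ✗
Neither assignment is incentive-compatible.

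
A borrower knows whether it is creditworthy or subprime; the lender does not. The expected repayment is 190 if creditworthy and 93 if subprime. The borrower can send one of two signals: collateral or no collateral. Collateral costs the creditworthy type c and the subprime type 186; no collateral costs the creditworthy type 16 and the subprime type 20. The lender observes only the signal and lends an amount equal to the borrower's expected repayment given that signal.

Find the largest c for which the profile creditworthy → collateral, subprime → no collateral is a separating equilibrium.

Under separation: collateral → creditworthy (pays 190); no collateral → subprime (pays 93).
Subprime: 93 − 20 = 73 ≥ 190 − 186 = 4. Holds regardless of c. ✓
Creditworthy: 190 − c ≥ 93 − 16, so c ≤ 190 − 77 = 113.

113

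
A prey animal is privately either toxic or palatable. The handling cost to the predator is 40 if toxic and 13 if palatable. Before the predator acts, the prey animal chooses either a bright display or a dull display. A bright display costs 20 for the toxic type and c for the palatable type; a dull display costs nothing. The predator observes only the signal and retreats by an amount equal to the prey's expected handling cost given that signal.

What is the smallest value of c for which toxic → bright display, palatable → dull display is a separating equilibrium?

Under separation: bright display → toxic (pays 40); dull display → palatable (pays 13).
Toxic: 40 − 20 = 20 ≥ 13 − 0 = 13. Holds regardless of c. ✓
Palatable: 13 − 0 ≥ 40 − c, so c ≥ 40 − 13 = 27.

27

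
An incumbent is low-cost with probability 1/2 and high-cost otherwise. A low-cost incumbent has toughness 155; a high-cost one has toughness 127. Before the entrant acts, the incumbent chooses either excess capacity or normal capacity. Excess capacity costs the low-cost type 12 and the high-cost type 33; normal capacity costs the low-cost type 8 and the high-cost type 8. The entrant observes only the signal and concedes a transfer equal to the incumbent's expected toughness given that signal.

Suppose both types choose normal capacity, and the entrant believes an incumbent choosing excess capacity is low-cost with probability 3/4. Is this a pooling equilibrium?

On the equilibrium path (normal capacity) the entrant holds the prior 1/2 and pays 1/2·155 + 1/2·127 = 141. Off-path (excess capacity) belief 3/4 gives 3/4·155 + 1/4·127 = 148.
Low-cost: normal capacity gives 141 − 8 = 133; excess capacity gives 148 − 12 = 136. Deviates. ✗
High-cost: normal capacity gives 141 − 8 = 133; excess capacity gives 148 − 33 = 115. Stays. ✓

No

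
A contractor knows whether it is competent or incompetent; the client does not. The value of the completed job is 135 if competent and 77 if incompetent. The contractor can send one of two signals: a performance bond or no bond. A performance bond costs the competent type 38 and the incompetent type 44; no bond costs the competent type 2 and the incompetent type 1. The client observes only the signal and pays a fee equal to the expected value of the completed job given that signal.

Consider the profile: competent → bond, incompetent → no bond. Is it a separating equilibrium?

If types separate, bond earns payment 135 and no bond earns 77.
Competent: bond gives 135 − 38 = 97; no bond gives 77 − 2 = 75. No deviation. ✓
Incompetent: no bond gives 77 − 1 = 76; bond gives 135 − 44 = 91. Would deviate. ✗

No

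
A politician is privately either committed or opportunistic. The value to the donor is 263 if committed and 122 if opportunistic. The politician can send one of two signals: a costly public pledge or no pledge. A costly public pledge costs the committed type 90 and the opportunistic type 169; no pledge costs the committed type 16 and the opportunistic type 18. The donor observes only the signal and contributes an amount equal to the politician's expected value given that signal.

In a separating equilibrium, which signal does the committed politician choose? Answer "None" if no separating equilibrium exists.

pledge

Try committed → pledge, opportunistic → no pledge:
  If types separate, pledge earns payment 263 and no pledge earns 122.
  Committed: pledge gives 263 − 90 = 173; no pledge gives 122 − 16 = 106. No deviation. ✓
  Opportunistic: no pledge gives 122 − 18 = 104; pledge gives 263 − 169 = 94. No deviation. ✓
Both hold — the committed type sends pledge.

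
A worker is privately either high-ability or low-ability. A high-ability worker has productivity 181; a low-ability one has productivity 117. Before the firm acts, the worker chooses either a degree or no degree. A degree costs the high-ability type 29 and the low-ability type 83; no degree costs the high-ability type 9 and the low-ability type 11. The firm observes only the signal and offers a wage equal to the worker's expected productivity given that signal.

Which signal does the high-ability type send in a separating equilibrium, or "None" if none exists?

degree

Try high-ability → degree, low-ability → no degree:
  Under separation the firm infers type exactly: degree → high-ability (pays 181), no degree → low-ability (pays 117).
  High-ability: degree gives 181 − 29 = 152; no degree gives 117 − 9 = 108. No deviation. ✓
  Low-ability: no degree gives 117 − 11 = 106; degree gives 181 − 83 = 98. No deviation. ✓
Both hold — the high-ability type sends degree.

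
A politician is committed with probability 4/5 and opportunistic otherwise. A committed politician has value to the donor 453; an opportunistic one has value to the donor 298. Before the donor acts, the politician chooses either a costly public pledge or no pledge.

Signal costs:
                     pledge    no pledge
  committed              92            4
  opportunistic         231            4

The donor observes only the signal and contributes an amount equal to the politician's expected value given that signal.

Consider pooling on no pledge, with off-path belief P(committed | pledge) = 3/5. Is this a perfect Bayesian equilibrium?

On the equilibrium path (no pledge) the donor holds the prior 4/5 and pays 4/5·453 + 1/5·298 = 422. Off-path (pledge) belief 3/5 gives 3/5·453 + 2/5·298 = 391.
Committed: no pledge gives 422 − 4 = 418; pledge gives 391 − 92 = 299. Stays. ✓
Opportunistic: no pledge gives 422 − 4 = 418; pledge gives 391 − 231 = 160. Stays. ✓
Beliefs are Bayes-consistent on-path and both types best-respond.

Yes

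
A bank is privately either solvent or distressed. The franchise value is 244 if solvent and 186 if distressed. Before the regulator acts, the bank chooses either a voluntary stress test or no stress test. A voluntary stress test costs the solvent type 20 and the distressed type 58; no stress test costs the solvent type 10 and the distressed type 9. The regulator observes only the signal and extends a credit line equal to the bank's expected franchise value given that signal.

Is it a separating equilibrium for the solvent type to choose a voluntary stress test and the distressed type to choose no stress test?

No

If types separate, stress test earns payment 244 and no stress test earns 186.
Solvent: stress test gives 244 − 20 = 224; no stress test gives 186 − 10 = 176. No deviation. ✓
Distressed: no stress test gives 186 − 9 = 177; stress test gives 244 − 58 = 186. Would deviate. ✗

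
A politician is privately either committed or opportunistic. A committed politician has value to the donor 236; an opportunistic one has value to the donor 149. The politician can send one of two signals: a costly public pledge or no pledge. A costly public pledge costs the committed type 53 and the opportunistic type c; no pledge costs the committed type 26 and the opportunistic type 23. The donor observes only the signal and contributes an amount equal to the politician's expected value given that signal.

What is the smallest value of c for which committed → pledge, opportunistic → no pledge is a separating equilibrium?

Under separation: pledge → committed (pays 236); no pledge → opportunistic (pays 149).
Committed: 236 − 53 = 183 ≥ 149 − 26 = 123. Holds regardless of c. ✓
Opportunistic: 149 − 23 ≥ 236 − c, so c ≥ 236 − 126 = 110.

110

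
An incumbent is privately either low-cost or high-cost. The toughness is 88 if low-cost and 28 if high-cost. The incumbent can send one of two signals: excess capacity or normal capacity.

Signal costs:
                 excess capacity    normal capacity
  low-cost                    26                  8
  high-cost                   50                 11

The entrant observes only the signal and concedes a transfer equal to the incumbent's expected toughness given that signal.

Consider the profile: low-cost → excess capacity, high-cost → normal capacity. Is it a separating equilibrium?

Under separation the entrant infers type exactly: excess capacity → low-cost (pays 88), normal capacity → high-cost (pays 28).
Low-cost: excess capacity gives 88 − 26 = 62; normal capacity gives 28 − 8 = 20. No deviation. ✓
High-cost: normal capacity gives 28 − 11 = 17; excess capacity gives 88 − 50 = 38. Would deviate. ✗

No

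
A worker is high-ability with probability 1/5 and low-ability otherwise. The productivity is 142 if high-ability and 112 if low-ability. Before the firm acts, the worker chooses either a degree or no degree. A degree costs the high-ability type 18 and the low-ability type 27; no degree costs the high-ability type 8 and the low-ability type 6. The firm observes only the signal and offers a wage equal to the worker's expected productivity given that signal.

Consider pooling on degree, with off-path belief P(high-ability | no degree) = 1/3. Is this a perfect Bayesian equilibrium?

No

On the equilibrium path (degree) the firm holds the prior 1/5 and pays 1/5·142 + 4/5·112 = 118. Off-path (no degree) belief 1/3 gives 1/3·142 + 2/3·112 = 122.
High-ability: degree gives 118 − 18 = 100; no degree gives 122 − 8 = 114. Deviates. ✗
Low-ability: degree gives 118 − 27 = 91; no degree gives 122 − 6 = 116. Deviates. ✗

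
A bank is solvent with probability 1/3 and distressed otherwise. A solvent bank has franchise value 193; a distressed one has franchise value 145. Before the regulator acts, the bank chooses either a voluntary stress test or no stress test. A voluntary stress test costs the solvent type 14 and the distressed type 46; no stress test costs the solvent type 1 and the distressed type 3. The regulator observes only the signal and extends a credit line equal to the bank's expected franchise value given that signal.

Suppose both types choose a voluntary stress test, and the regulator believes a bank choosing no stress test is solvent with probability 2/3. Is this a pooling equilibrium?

On the equilibrium path (stress test) the regulator holds the prior 1/3 and pays 1/3·193 + 2/3·145 = 161. Off-path (no stress test) belief 2/3 gives 2/3·193 + 1/3·145 = 177.
Solvent: stress test gives 161 − 14 = 147; no stress test gives 177 − 1 = 176. Deviates. ✗
Distressed: stress test gives 161 − 46 = 115; no stress test gives 177 − 3 = 174. Deviates. ✗

No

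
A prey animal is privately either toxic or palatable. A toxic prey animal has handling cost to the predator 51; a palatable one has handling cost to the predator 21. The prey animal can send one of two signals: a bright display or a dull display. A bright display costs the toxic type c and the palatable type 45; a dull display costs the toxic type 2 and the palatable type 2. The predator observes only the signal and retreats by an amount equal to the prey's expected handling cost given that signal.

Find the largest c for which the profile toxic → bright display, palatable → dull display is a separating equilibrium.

Under separation: bright display → toxic (pays 51); dull display → palatable (pays 21).
Palatable: 21 − 2 = 19 ≥ 51 − 45 = 6. Holds regardless of c. ✓
Toxic: 51 − c ≥ 21 − 2, so c ≤ 51 − 19 = 32.

32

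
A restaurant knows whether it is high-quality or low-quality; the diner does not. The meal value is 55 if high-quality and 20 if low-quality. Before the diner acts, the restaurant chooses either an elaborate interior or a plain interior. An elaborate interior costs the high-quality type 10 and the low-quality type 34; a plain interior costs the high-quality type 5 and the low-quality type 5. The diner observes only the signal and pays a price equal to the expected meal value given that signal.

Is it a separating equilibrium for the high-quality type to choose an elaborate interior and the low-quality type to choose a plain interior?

If types separate, elaborate interior earns payment 55 and plain interior earns 20.
High-quality: elaborate interior gives 55 − 10 = 45; plain interior gives 20 − 5 = 15. No deviation. ✓
Low-quality: plain interior gives 20 − 5 = 15; elaborate interior gives 55 − 34 = 21. Would deviate. ✗

No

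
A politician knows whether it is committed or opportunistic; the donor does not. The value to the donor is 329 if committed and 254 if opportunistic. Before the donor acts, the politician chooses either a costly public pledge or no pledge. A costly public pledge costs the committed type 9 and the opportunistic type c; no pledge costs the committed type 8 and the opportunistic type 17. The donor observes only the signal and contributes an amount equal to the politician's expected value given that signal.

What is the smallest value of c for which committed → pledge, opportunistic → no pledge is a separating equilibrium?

92

Under separation: pledge → committed (pays 329); no pledge → opportunistic (pays 254).
Committed: 329 − 9 = 320 ≥ 254 − 8 = 246. Holds regardless of c. ✓
Opportunistic: 254 − 17 ≥ 329 − c, so c ≥ 329 − 237 = 92.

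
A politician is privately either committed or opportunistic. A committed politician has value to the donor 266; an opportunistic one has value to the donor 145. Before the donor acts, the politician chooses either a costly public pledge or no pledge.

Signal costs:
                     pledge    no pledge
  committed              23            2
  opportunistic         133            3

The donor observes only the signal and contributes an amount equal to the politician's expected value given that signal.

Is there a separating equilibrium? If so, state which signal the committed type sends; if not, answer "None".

pledge

Try committed → pledge, opportunistic → no pledge:
  If types separate, pledge earns payment 266 and no pledge earns 145.
  Committed: pledge gives 266 − 23 = 243; no pledge gives 145 − 2 = 143. No deviation. ✓
  Opportunistic: no pledge gives 145 − 3 = 142; pledge gives 266 − 133 = 133. No deviation. ✓
Both hold — the committed type sends pledge.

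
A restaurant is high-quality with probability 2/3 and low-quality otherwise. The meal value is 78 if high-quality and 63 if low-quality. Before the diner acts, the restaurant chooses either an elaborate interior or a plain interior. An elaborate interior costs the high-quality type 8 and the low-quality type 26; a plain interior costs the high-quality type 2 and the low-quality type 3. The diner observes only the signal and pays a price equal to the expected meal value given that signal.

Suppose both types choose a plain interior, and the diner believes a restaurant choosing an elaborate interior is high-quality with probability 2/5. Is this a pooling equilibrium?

On the equilibrium path (plain interior) the diner holds the prior 2/3 and pays 2/3·78 + 1/3·63 = 73. Off-path (elaborate interior) belief 2/5 gives 2/5·78 + 3/5·63 = 69.
High-quality: plain interior gives 73 − 2 = 71; elaborate interior gives 69 − 8 = 61. Stays. ✓
Low-quality: plain interior gives 73 − 3 = 70; elaborate interior gives 69 − 26 = 43. Stays. ✓
Beliefs are Bayes-consistent on-path and both types best-respond.

Yes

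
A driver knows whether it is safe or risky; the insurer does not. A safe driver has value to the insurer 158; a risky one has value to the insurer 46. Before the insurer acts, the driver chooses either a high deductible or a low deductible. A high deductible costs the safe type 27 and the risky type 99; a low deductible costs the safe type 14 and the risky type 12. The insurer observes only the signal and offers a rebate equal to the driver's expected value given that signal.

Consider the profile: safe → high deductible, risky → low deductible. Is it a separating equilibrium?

Under separation the insurer infers type exactly: high deductible → safe (pays 158), low deductible → risky (pays 46).
Safe: high deductible gives 158 − 27 = 131; low deductible gives 46 − 14 = 32. No deviation. ✓
Risky: low deductible gives 46 − 12 = 34; high deductible gives 158 − 99 = 59. Would deviate. ✗

No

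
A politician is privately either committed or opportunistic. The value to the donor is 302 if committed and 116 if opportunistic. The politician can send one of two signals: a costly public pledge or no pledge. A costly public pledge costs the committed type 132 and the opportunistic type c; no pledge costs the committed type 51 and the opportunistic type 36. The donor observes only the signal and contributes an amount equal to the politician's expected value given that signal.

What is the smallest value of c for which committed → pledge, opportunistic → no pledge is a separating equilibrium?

222

Under separation: pledge → committed (pays 302); no pledge → opportunistic (pays 116).
Committed: 302 − 132 = 170 ≥ 116 − 51 = 65. Holds regardless of c. ✓
Opportunistic: 116 − 36 ≥ 302 − c, so c ≥ 302 − 80 = 222.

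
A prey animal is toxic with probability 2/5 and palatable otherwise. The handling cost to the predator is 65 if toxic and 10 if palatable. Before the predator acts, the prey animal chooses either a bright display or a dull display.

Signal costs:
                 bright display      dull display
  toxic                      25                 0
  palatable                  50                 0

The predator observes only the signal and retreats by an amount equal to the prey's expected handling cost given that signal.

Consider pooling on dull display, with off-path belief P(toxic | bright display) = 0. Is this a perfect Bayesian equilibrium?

At the pooled signal (dull display) the predator holds the prior 2/5 and pays 2/5·65 + 3/5·10 = 32. Off-path (bright display) belief 0 gives 0·65 + 1·10 = 10.
Toxic: dull display gives 32 − 0 = 32; bright display gives 10 − 25 = -15. Stays. ✓
Palatable: dull display gives 32 − 0 = 32; bright display gives 10 − 50 = -40. Stays. ✓

Yes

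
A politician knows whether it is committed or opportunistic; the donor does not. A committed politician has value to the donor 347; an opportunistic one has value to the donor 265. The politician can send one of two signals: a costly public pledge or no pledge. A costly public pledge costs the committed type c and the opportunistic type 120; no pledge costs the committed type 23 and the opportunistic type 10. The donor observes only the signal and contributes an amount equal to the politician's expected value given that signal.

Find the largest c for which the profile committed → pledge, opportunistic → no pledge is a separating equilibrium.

Under separation: pledge → committed (pays 347); no pledge → opportunistic (pays 265).
Opportunistic: 265 − 10 = 255 ≥ 347 − 120 = 227. Holds regardless of c. ✓
Committed: 347 − c ≥ 265 − 23, so c ≤ 347 − 242 = 105.

105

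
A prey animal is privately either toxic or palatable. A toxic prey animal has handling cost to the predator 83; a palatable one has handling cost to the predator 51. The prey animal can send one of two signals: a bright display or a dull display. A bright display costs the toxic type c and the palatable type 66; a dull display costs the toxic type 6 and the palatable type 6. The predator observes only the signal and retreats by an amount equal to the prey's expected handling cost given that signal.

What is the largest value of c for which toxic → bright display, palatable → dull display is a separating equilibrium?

38

Under separation: bright display → toxic (pays 83); dull display → palatable (pays 51).
Palatable: 51 − 6 = 45 ≥ 83 − 66 = 17. Holds regardless of c. ✓
Toxic: 83 − c ≥ 51 − 6, so c ≤ 83 − 45 = 38.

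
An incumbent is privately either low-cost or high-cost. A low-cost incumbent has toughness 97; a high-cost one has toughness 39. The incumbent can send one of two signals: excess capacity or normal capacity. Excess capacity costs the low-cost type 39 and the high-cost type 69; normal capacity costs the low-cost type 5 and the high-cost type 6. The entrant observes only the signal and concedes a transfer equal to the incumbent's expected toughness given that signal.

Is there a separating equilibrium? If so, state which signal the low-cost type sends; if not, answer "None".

Try low-cost → excess capacity, high-cost → normal capacity:
  Under separation the entrant infers type exactly: excess capacity → low-cost (pays 97), normal capacity → high-cost (pays 39).
  Low-cost: excess capacity gives 97 − 39 = 58; normal capacity gives 39 − 5 = 34. No deviation. ✓
  High-cost: normal capacity gives 39 − 6 = 33; excess capacity gives 97 − 69 = 28. No deviation. ✓
Both hold — the low-cost type sends excess capacity.

excess capacity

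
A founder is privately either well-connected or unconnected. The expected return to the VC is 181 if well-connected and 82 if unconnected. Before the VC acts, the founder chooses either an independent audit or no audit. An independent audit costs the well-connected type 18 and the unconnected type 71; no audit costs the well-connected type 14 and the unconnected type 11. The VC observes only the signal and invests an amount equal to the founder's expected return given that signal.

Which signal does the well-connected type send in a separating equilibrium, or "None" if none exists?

None

Try well-connected → audit, unconnected → no audit:
  If types separate, audit earns payment 181 and no audit earns 82.
  Well-connected: audit gives 181 − 18 = 163; no audit gives 82 − 14 = 68. No deviation. ✓
  Unconnected: no audit gives 82 − 11 = 71; audit gives 181 − 71 = 110. Would deviate. ✗
Try well-connected → no audit, unconnected → audit:
  If types separate, no audit earns payment 181 and audit earns 82.
  Well-connected: no audit gives 181 − 14 = 167; audit gives 82 − 18 = 64. No deviation. ✓
  Unconnected: audit gives 82 − 71 = 11; no audit gives 181 − 11 = 170. Would deviate. ✗
Neither assignment is incentive-compatible.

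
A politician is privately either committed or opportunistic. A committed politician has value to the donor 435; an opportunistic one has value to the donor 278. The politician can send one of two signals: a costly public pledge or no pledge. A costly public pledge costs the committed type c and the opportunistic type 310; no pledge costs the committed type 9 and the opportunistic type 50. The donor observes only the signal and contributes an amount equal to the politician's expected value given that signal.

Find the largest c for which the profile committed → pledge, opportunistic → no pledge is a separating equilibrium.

Under separation: pledge → committed (pays 435); no pledge → opportunistic (pays 278).
Opportunistic: 278 − 50 = 228 ≥ 435 − 310 = 125. Holds regardless of c. ✓
Committed: 435 − c ≥ 278 − 9, so c ≤ 435 − 269 = 166.

166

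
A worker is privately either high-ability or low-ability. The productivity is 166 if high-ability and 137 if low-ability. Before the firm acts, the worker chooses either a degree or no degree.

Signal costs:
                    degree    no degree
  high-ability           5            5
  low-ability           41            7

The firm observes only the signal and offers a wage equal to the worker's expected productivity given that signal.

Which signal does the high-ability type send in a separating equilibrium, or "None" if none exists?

degree

Try high-ability → degree, low-ability → no degree:
  Under separation the firm infers type exactly: degree → high-ability (pays 166), no degree → low-ability (pays 137).
  High-ability: degree gives 166 − 5 = 161; no degree gives 137 − 5 = 132. No deviation. ✓
  Low-ability: no degree gives 137 − 7 = 130; degree gives 166 − 41 = 125. No deviation. ✓
Both hold — the high-ability type sends degree.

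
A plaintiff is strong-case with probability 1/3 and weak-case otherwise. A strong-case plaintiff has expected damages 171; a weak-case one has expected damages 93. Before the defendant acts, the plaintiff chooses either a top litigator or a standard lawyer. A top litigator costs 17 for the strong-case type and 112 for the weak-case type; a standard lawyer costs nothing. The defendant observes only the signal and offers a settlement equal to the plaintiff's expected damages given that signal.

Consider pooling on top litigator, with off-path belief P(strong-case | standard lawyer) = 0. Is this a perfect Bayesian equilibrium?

At the pooled signal (top litigator) the defendant holds the prior 1/3 and pays 1/3·171 + 2/3·93 = 119. Off-path (standard lawyer) belief 0 gives 0·171 + 1·93 = 93.
Strong-case: top litigator gives 119 − 17 = 102; standard lawyer gives 93 − 0 = 93. Stays. ✓
Weak-case: top litigator gives 119 − 112 = 7; standard lawyer gives 93 − 0 = 93. Deviates. ✗

No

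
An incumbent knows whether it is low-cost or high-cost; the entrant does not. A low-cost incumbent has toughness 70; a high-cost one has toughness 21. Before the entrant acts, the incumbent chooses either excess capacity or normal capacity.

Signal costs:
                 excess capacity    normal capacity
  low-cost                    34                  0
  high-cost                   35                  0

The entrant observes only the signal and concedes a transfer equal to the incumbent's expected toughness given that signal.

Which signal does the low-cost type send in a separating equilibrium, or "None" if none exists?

None

Try low-cost → excess capacity, high-cost → normal capacity:
  If types separate, excess capacity earns payment 70 and normal capacity earns 21.
  Low-cost: excess capacity gives 70 − 34 = 36; normal capacity gives 21 − 0 = 21. No deviation. ✓
  High-cost: normal capacity gives 21 − 0 = 21; excess capacity gives 70 − 35 = 35. Would deviate. ✗
Try low-cost → normal capacity, high-cost → excess capacity:
  If types separate, normal capacity earns payment 70 and excess capacity earns 21.
  Low-cost: normal capacity gives 70 − 0 = 70; excess capacity gives 21 − 34 = -13. No deviation. ✓
  High-cost: excess capacity gives 21 − 35 = -14; normal capacity gives 70 − 0 = 70. Would deviate. ✗
Neither assignment is incentive-compatible.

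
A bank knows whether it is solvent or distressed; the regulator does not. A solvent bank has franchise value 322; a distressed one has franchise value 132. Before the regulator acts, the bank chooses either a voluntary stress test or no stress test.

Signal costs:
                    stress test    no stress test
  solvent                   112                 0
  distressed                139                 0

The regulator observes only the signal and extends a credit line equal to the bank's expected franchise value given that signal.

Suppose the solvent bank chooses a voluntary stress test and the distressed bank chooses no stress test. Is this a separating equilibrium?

No

Under separation the regulator infers type exactly: stress test → solvent (pays 322), no stress test → distressed (pays 132).
Solvent: stress test gives 322 − 112 = 210; no stress test gives 132 − 0 = 132. No deviation. ✓
Distressed: no stress test gives 132 − 0 = 132; stress test gives 322 − 139 = 183. Would deviate. ✗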